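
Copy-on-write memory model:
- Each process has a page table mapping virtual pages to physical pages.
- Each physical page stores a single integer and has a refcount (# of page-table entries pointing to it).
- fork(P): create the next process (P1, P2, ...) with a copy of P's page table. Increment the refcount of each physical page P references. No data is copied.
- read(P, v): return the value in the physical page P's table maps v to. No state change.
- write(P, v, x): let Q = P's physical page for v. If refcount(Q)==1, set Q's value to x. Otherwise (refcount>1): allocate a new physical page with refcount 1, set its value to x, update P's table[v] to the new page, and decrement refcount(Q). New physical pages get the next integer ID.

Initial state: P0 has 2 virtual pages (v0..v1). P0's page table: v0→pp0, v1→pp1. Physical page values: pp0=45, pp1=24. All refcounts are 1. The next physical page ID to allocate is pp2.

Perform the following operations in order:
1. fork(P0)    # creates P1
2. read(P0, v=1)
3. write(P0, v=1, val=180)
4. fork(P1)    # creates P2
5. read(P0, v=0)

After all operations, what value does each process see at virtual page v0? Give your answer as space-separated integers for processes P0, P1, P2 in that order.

Op 1: fork(P0) -> P1. 2 ppages; refcounts: pp0:2 pp1:2
Op 2: read(P0, v1) -> 24. No state change.
Op 3: write(P0, v1, 180). refcount(pp1)=2>1 -> COPY to pp2. 3 ppages; refcounts: pp0:2 pp1:1 pp2:1
Op 4: fork(P1) -> P2. 3 ppages; refcounts: pp0:3 pp1:2 pp2:1
Op 5: read(P0, v0) -> 45. No state change.
P0: v0 -> pp0 = 45
P1: v0 -> pp0 = 45
P2: v0 -> pp0 = 45

Answer: 45 45 45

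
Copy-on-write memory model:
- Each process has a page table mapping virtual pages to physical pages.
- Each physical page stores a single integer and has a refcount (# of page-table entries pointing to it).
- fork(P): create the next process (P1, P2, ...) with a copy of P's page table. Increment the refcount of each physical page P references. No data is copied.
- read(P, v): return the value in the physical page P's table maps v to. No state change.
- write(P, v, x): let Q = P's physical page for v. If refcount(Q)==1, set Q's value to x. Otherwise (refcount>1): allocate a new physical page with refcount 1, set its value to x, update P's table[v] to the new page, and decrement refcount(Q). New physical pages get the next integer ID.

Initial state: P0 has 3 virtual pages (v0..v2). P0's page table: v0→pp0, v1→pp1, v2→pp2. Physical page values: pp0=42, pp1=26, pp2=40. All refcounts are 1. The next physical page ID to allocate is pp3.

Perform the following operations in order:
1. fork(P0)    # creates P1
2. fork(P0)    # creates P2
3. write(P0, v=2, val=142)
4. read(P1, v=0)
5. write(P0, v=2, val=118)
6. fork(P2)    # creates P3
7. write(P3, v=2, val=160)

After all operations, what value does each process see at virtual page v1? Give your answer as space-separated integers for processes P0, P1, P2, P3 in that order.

Op 1: fork(P0) -> P1. 3 ppages; refcounts: pp0:2 pp1:2 pp2:2
Op 2: fork(P0) -> P2. 3 ppages; refcounts: pp0:3 pp1:3 pp2:3
Op 3: write(P0, v2, 142). refcount(pp2)=3>1 -> COPY to pp3. 4 ppages; refcounts: pp0:3 pp1:3 pp2:2 pp3:1
Op 4: read(P1, v0) -> 42. No state change.
Op 5: write(P0, v2, 118). refcount(pp3)=1 -> write in place. 4 ppages; refcounts: pp0:3 pp1:3 pp2:2 pp3:1
Op 6: fork(P2) -> P3. 4 ppages; refcounts: pp0:4 pp1:4 pp2:3 pp3:1
Op 7: write(P3, v2, 160). refcount(pp2)=3>1 -> COPY to pp4. 5 ppages; refcounts: pp0:4 pp1:4 pp2:2 pp3:1 pp4:1
P0: v1 -> pp1 = 26
P1: v1 -> pp1 = 26
P2: v1 -> pp1 = 26
P3: v1 -> pp1 = 26

Answer: 26 26 26 26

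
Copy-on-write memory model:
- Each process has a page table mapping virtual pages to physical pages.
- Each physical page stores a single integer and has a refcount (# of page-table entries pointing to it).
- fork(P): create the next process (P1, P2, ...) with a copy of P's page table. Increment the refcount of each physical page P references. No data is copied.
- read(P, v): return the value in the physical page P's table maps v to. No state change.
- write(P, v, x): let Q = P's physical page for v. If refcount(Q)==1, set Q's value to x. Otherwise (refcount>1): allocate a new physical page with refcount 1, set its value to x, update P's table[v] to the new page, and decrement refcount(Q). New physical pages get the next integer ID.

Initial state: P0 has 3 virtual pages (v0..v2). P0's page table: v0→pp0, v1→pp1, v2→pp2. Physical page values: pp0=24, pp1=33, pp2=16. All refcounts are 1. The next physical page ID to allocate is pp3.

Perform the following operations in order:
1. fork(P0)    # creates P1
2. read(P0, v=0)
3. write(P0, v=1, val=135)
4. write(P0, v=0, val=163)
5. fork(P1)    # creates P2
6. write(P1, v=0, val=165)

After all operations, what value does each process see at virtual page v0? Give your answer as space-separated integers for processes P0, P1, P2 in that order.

Op 1: fork(P0) -> P1. 3 ppages; refcounts: pp0:2 pp1:2 pp2:2
Op 2: read(P0, v0) -> 24. No state change.
Op 3: write(P0, v1, 135). refcount(pp1)=2>1 -> COPY to pp3. 4 ppages; refcounts: pp0:2 pp1:1 pp2:2 pp3:1
Op 4: write(P0, v0, 163). refcount(pp0)=2>1 -> COPY to pp4. 5 ppages; refcounts: pp0:1 pp1:1 pp2:2 pp3:1 pp4:1
Op 5: fork(P1) -> P2. 5 ppages; refcounts: pp0:2 pp1:2 pp2:3 pp3:1 pp4:1
Op 6: write(P1, v0, 165). refcount(pp0)=2>1 -> COPY to pp5. 6 ppages; refcounts: pp0:1 pp1:2 pp2:3 pp3:1 pp4:1 pp5:1
P0: v0 -> pp4 = 163
P1: v0 -> pp5 = 165
P2: v0 -> pp0 = 24

Answer: 163 165 24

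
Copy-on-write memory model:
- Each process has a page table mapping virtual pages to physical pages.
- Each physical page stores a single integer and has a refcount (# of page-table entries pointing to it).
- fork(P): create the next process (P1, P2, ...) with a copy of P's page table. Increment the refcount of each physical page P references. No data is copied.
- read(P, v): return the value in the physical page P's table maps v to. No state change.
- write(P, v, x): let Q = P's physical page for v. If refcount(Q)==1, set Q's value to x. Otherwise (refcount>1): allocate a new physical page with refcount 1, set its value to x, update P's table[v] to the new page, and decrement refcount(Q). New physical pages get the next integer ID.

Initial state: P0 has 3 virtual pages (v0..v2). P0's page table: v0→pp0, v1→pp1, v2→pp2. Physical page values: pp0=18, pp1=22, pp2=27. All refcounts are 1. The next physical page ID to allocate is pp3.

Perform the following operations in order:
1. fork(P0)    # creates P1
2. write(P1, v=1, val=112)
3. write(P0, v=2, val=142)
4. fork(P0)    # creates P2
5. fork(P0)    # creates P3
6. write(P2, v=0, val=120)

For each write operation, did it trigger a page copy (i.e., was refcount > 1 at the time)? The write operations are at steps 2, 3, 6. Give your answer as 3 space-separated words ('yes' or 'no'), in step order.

Op 1: fork(P0) -> P1. 3 ppages; refcounts: pp0:2 pp1:2 pp2:2
Op 2: write(P1, v1, 112). refcount(pp1)=2>1 -> COPY to pp3. 4 ppages; refcounts: pp0:2 pp1:1 pp2:2 pp3:1
Op 3: write(P0, v2, 142). refcount(pp2)=2>1 -> COPY to pp4. 5 ppages; refcounts: pp0:2 pp1:1 pp2:1 pp3:1 pp4:1
Op 4: fork(P0) -> P2. 5 ppages; refcounts: pp0:3 pp1:2 pp2:1 pp3:1 pp4:2
Op 5: fork(P0) -> P3. 5 ppages; refcounts: pp0:4 pp1:3 pp2:1 pp3:1 pp4:3
Op 6: write(P2, v0, 120). refcount(pp0)=4>1 -> COPY to pp5. 6 ppages; refcounts: pp0:3 pp1:3 pp2:1 pp3:1 pp4:3 pp5:1

yes yes yes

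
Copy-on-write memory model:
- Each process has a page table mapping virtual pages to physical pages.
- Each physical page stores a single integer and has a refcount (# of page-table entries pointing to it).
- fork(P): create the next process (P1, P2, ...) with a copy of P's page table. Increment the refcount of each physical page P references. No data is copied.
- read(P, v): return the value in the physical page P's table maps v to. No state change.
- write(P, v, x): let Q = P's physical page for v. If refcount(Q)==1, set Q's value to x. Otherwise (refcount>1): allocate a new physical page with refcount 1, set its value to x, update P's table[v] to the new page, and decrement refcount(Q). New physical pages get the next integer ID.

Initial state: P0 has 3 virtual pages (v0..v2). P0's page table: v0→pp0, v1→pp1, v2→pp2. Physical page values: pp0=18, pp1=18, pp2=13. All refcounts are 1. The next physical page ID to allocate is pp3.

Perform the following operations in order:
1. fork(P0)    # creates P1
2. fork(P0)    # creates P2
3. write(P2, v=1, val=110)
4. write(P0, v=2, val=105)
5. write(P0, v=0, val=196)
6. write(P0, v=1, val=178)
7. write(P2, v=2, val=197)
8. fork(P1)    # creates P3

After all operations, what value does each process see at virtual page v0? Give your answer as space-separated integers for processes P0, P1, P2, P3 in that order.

Answer: 196 18 18 18

Derivation:
Op 1: fork(P0) -> P1. 3 ppages; refcounts: pp0:2 pp1:2 pp2:2
Op 2: fork(P0) -> P2. 3 ppages; refcounts: pp0:3 pp1:3 pp2:3
Op 3: write(P2, v1, 110). refcount(pp1)=3>1 -> COPY to pp3. 4 ppages; refcounts: pp0:3 pp1:2 pp2:3 pp3:1
Op 4: write(P0, v2, 105). refcount(pp2)=3>1 -> COPY to pp4. 5 ppages; refcounts: pp0:3 pp1:2 pp2:2 pp3:1 pp4:1
Op 5: write(P0, v0, 196). refcount(pp0)=3>1 -> COPY to pp5. 6 ppages; refcounts: pp0:2 pp1:2 pp2:2 pp3:1 pp4:1 pp5:1
Op 6: write(P0, v1, 178). refcount(pp1)=2>1 -> COPY to pp6. 7 ppages; refcounts: pp0:2 pp1:1 pp2:2 pp3:1 pp4:1 pp5:1 pp6:1
Op 7: write(P2, v2, 197). refcount(pp2)=2>1 -> COPY to pp7. 8 ppages; refcounts: pp0:2 pp1:1 pp2:1 pp3:1 pp4:1 pp5:1 pp6:1 pp7:1
Op 8: fork(P1) -> P3. 8 ppages; refcounts: pp0:3 pp1:2 pp2:2 pp3:1 pp4:1 pp5:1 pp6:1 pp7:1
P0: v0 -> pp5 = 196
P1: v0 -> pp0 = 18
P2: v0 -> pp0 = 18
P3: v0 -> pp0 = 18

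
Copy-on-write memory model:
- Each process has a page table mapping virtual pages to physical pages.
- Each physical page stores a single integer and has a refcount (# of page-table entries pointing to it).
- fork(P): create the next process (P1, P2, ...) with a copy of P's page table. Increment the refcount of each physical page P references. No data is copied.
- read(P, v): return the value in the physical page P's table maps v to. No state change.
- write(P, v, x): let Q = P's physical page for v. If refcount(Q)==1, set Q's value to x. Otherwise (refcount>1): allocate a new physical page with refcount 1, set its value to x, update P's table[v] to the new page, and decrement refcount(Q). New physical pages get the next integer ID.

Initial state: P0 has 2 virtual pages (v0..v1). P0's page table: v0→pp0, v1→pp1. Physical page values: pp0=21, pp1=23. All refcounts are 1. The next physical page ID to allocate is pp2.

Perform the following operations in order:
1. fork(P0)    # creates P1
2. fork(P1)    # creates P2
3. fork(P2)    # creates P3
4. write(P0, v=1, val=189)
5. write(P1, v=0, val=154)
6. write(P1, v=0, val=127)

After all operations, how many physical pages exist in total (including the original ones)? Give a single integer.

Op 1: fork(P0) -> P1. 2 ppages; refcounts: pp0:2 pp1:2
Op 2: fork(P1) -> P2. 2 ppages; refcounts: pp0:3 pp1:3
Op 3: fork(P2) -> P3. 2 ppages; refcounts: pp0:4 pp1:4
Op 4: write(P0, v1, 189). refcount(pp1)=4>1 -> COPY to pp2. 3 ppages; refcounts: pp0:4 pp1:3 pp2:1
Op 5: write(P1, v0, 154). refcount(pp0)=4>1 -> COPY to pp3. 4 ppages; refcounts: pp0:3 pp1:3 pp2:1 pp3:1
Op 6: write(P1, v0, 127). refcount(pp3)=1 -> write in place. 4 ppages; refcounts: pp0:3 pp1:3 pp2:1 pp3:1

Answer: 4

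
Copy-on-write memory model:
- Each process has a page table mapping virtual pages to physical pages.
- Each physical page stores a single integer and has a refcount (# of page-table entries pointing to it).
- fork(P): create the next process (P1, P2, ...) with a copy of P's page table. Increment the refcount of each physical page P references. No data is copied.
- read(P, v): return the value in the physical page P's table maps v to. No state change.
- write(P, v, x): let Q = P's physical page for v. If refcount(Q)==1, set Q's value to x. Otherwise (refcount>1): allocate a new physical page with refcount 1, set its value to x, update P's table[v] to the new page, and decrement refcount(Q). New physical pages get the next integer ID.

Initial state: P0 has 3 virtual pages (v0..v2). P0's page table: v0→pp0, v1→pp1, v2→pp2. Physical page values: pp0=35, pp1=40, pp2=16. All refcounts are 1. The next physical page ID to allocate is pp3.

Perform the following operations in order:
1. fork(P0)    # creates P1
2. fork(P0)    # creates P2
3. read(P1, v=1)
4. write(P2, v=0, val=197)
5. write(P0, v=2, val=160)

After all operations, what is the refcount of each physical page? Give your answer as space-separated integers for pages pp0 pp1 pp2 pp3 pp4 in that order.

Answer: 2 3 2 1 1

Derivation:
Op 1: fork(P0) -> P1. 3 ppages; refcounts: pp0:2 pp1:2 pp2:2
Op 2: fork(P0) -> P2. 3 ppages; refcounts: pp0:3 pp1:3 pp2:3
Op 3: read(P1, v1) -> 40. No state change.
Op 4: write(P2, v0, 197). refcount(pp0)=3>1 -> COPY to pp3. 4 ppages; refcounts: pp0:2 pp1:3 pp2:3 pp3:1
Op 5: write(P0, v2, 160). refcount(pp2)=3>1 -> COPY to pp4. 5 ppages; refcounts: pp0:2 pp1:3 pp2:2 pp3:1 pp4:1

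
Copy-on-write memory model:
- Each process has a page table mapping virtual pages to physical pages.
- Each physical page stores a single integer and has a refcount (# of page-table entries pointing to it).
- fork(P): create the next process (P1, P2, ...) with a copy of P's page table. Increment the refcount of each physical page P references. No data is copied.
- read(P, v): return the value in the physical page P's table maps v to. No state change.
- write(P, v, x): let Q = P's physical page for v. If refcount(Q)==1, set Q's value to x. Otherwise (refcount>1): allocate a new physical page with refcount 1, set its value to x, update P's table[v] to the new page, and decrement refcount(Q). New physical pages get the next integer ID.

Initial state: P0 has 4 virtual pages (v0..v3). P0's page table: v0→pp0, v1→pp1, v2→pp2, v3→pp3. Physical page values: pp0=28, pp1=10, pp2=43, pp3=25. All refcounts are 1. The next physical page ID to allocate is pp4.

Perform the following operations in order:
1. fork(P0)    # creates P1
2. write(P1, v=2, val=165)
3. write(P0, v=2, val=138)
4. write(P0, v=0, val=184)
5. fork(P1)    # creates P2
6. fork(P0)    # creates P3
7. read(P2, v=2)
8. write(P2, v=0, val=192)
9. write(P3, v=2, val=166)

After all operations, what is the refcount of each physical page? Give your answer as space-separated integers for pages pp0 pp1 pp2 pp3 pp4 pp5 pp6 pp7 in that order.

Op 1: fork(P0) -> P1. 4 ppages; refcounts: pp0:2 pp1:2 pp2:2 pp3:2
Op 2: write(P1, v2, 165). refcount(pp2)=2>1 -> COPY to pp4. 5 ppages; refcounts: pp0:2 pp1:2 pp2:1 pp3:2 pp4:1
Op 3: write(P0, v2, 138). refcount(pp2)=1 -> write in place. 5 ppages; refcounts: pp0:2 pp1:2 pp2:1 pp3:2 pp4:1
Op 4: write(P0, v0, 184). refcount(pp0)=2>1 -> COPY to pp5. 6 ppages; refcounts: pp0:1 pp1:2 pp2:1 pp3:2 pp4:1 pp5:1
Op 5: fork(P1) -> P2. 6 ppages; refcounts: pp0:2 pp1:3 pp2:1 pp3:3 pp4:2 pp5:1
Op 6: fork(P0) -> P3. 6 ppages; refcounts: pp0:2 pp1:4 pp2:2 pp3:4 pp4:2 pp5:2
Op 7: read(P2, v2) -> 165. No state change.
Op 8: write(P2, v0, 192). refcount(pp0)=2>1 -> COPY to pp6. 7 ppages; refcounts: pp0:1 pp1:4 pp2:2 pp3:4 pp4:2 pp5:2 pp6:1
Op 9: write(P3, v2, 166). refcount(pp2)=2>1 -> COPY to pp7. 8 ppages; refcounts: pp0:1 pp1:4 pp2:1 pp3:4 pp4:2 pp5:2 pp6:1 pp7:1

Answer: 1 4 1 4 2 2 1 1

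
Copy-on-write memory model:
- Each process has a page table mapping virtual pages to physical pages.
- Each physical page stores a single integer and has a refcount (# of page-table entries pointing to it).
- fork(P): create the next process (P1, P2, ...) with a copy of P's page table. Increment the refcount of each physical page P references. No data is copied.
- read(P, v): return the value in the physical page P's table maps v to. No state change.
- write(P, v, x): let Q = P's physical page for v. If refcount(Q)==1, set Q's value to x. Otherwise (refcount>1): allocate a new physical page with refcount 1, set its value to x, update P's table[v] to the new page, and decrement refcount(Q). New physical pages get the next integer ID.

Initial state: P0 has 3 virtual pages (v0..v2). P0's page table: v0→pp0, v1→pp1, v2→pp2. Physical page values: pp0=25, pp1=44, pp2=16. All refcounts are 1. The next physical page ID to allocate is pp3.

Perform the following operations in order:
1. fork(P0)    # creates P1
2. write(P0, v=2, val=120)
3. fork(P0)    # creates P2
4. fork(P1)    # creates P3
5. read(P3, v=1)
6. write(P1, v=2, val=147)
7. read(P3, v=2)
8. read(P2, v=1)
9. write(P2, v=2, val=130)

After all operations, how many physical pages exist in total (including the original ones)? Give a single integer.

Answer: 6

Derivation:
Op 1: fork(P0) -> P1. 3 ppages; refcounts: pp0:2 pp1:2 pp2:2
Op 2: write(P0, v2, 120). refcount(pp2)=2>1 -> COPY to pp3. 4 ppages; refcounts: pp0:2 pp1:2 pp2:1 pp3:1
Op 3: fork(P0) -> P2. 4 ppages; refcounts: pp0:3 pp1:3 pp2:1 pp3:2
Op 4: fork(P1) -> P3. 4 ppages; refcounts: pp0:4 pp1:4 pp2:2 pp3:2
Op 5: read(P3, v1) -> 44. No state change.
Op 6: write(P1, v2, 147). refcount(pp2)=2>1 -> COPY to pp4. 5 ppages; refcounts: pp0:4 pp1:4 pp2:1 pp3:2 pp4:1
Op 7: read(P3, v2) -> 16. No state change.
Op 8: read(P2, v1) -> 44. No state change.
Op 9: write(P2, v2, 130). refcount(pp3)=2>1 -> COPY to pp5. 6 ppages; refcounts: pp0:4 pp1:4 pp2:1 pp3:1 pp4:1 pp5:1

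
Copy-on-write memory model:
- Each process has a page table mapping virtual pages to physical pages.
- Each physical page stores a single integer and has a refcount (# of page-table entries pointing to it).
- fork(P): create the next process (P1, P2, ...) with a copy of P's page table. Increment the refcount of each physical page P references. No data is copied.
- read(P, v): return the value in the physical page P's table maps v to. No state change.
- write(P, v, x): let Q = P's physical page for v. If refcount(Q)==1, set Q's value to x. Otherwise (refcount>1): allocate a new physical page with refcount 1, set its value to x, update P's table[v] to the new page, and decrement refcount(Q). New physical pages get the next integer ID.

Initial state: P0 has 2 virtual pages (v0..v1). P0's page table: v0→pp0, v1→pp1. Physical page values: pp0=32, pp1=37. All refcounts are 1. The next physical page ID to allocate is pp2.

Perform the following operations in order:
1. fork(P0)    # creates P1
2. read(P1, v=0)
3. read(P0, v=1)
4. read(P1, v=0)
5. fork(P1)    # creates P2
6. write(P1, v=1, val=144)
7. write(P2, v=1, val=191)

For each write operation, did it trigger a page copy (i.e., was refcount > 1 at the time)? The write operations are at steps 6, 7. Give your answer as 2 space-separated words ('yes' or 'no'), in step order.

Op 1: fork(P0) -> P1. 2 ppages; refcounts: pp0:2 pp1:2
Op 2: read(P1, v0) -> 32. No state change.
Op 3: read(P0, v1) -> 37. No state change.
Op 4: read(P1, v0) -> 32. No state change.
Op 5: fork(P1) -> P2. 2 ppages; refcounts: pp0:3 pp1:3
Op 6: write(P1, v1, 144). refcount(pp1)=3>1 -> COPY to pp2. 3 ppages; refcounts: pp0:3 pp1:2 pp2:1
Op 7: write(P2, v1, 191). refcount(pp1)=2>1 -> COPY to pp3. 4 ppages; refcounts: pp0:3 pp1:1 pp2:1 pp3:1

yes yes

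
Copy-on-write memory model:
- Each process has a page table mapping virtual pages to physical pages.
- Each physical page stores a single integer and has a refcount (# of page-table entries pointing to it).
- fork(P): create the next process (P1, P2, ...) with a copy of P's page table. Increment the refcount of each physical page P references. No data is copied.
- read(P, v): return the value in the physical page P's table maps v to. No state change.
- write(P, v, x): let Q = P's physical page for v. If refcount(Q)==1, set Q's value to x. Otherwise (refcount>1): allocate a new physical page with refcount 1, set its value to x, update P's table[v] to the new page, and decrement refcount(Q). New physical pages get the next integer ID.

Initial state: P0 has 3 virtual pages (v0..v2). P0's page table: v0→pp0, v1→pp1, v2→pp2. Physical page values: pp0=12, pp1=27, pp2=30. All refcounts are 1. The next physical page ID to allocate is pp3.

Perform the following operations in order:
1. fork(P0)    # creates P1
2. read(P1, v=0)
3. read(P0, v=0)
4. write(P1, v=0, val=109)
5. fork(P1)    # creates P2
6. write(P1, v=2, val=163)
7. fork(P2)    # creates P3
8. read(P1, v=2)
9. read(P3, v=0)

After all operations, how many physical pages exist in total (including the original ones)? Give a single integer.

Answer: 5

Derivation:
Op 1: fork(P0) -> P1. 3 ppages; refcounts: pp0:2 pp1:2 pp2:2
Op 2: read(P1, v0) -> 12. No state change.
Op 3: read(P0, v0) -> 12. No state change.
Op 4: write(P1, v0, 109). refcount(pp0)=2>1 -> COPY to pp3. 4 ppages; refcounts: pp0:1 pp1:2 pp2:2 pp3:1
Op 5: fork(P1) -> P2. 4 ppages; refcounts: pp0:1 pp1:3 pp2:3 pp3:2
Op 6: write(P1, v2, 163). refcount(pp2)=3>1 -> COPY to pp4. 5 ppages; refcounts: pp0:1 pp1:3 pp2:2 pp3:2 pp4:1
Op 7: fork(P2) -> P3. 5 ppages; refcounts: pp0:1 pp1:4 pp2:3 pp3:3 pp4:1
Op 8: read(P1, v2) -> 163. No state change.
Op 9: read(P3, v0) -> 109. No state change.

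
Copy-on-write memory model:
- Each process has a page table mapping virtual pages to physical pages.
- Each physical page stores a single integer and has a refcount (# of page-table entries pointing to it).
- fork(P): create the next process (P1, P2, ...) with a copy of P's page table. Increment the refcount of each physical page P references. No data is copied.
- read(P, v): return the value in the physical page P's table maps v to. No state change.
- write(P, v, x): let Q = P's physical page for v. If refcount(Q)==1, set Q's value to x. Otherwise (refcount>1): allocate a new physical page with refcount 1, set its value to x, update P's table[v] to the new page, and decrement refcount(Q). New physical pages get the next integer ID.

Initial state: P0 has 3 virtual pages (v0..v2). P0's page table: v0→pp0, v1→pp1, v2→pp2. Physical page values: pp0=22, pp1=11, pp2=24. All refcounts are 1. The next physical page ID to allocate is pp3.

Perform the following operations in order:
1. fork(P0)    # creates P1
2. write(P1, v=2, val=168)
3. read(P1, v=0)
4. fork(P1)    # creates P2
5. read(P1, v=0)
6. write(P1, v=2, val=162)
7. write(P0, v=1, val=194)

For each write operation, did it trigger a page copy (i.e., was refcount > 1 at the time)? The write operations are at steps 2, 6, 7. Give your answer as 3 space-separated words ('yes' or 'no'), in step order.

Op 1: fork(P0) -> P1. 3 ppages; refcounts: pp0:2 pp1:2 pp2:2
Op 2: write(P1, v2, 168). refcount(pp2)=2>1 -> COPY to pp3. 4 ppages; refcounts: pp0:2 pp1:2 pp2:1 pp3:1
Op 3: read(P1, v0) -> 22. No state change.
Op 4: fork(P1) -> P2. 4 ppages; refcounts: pp0:3 pp1:3 pp2:1 pp3:2
Op 5: read(P1, v0) -> 22. No state change.
Op 6: write(P1, v2, 162). refcount(pp3)=2>1 -> COPY to pp4. 5 ppages; refcounts: pp0:3 pp1:3 pp2:1 pp3:1 pp4:1
Op 7: write(P0, v1, 194). refcount(pp1)=3>1 -> COPY to pp5. 6 ppages; refcounts: pp0:3 pp1:2 pp2:1 pp3:1 pp4:1 pp5:1

yes yes yes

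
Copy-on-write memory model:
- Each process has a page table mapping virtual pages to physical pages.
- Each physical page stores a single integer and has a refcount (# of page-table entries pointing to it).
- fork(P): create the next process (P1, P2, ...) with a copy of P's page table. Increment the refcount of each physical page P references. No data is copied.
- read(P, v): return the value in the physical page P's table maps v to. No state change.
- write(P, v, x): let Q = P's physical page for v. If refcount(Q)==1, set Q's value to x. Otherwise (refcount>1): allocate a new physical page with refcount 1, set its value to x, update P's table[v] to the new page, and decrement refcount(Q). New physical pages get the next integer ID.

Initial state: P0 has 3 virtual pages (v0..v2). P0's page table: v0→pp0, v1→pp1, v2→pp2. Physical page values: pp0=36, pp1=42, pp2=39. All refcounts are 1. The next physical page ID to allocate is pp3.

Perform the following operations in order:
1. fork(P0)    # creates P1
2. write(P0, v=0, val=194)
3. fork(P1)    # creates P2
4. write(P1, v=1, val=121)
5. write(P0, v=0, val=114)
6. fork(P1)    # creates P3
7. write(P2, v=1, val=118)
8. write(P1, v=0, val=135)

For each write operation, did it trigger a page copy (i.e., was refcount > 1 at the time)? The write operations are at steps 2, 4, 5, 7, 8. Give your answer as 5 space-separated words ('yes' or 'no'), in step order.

Op 1: fork(P0) -> P1. 3 ppages; refcounts: pp0:2 pp1:2 pp2:2
Op 2: write(P0, v0, 194). refcount(pp0)=2>1 -> COPY to pp3. 4 ppages; refcounts: pp0:1 pp1:2 pp2:2 pp3:1
Op 3: fork(P1) -> P2. 4 ppages; refcounts: pp0:2 pp1:3 pp2:3 pp3:1
Op 4: write(P1, v1, 121). refcount(pp1)=3>1 -> COPY to pp4. 5 ppages; refcounts: pp0:2 pp1:2 pp2:3 pp3:1 pp4:1
Op 5: write(P0, v0, 114). refcount(pp3)=1 -> write in place. 5 ppages; refcounts: pp0:2 pp1:2 pp2:3 pp3:1 pp4:1
Op 6: fork(P1) -> P3. 5 ppages; refcounts: pp0:3 pp1:2 pp2:4 pp3:1 pp4:2
Op 7: write(P2, v1, 118). refcount(pp1)=2>1 -> COPY to pp5. 6 ppages; refcounts: pp0:3 pp1:1 pp2:4 pp3:1 pp4:2 pp5:1
Op 8: write(P1, v0, 135). refcount(pp0)=3>1 -> COPY to pp6. 7 ppages; refcounts: pp0:2 pp1:1 pp2:4 pp3:1 pp4:2 pp5:1 pp6:1

yes yes no yes yes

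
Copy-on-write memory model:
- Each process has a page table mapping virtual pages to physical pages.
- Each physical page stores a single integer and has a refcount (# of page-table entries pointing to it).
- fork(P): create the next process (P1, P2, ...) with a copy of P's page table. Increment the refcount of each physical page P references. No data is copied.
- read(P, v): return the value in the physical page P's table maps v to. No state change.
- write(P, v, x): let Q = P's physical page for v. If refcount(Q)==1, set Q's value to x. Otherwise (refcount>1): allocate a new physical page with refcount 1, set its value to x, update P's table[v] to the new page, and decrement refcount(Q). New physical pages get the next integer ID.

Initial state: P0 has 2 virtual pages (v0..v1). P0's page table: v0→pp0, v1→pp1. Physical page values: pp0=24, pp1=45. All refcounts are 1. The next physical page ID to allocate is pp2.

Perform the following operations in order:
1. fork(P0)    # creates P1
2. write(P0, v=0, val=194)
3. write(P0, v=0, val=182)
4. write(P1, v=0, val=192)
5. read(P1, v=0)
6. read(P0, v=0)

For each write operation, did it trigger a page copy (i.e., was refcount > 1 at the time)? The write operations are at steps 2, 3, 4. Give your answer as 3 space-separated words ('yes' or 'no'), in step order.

Op 1: fork(P0) -> P1. 2 ppages; refcounts: pp0:2 pp1:2
Op 2: write(P0, v0, 194). refcount(pp0)=2>1 -> COPY to pp2. 3 ppages; refcounts: pp0:1 pp1:2 pp2:1
Op 3: write(P0, v0, 182). refcount(pp2)=1 -> write in place. 3 ppages; refcounts: pp0:1 pp1:2 pp2:1
Op 4: write(P1, v0, 192). refcount(pp0)=1 -> write in place. 3 ppages; refcounts: pp0:1 pp1:2 pp2:1
Op 5: read(P1, v0) -> 192. No state change.
Op 6: read(P0, v0) -> 182. No state change.

yes no no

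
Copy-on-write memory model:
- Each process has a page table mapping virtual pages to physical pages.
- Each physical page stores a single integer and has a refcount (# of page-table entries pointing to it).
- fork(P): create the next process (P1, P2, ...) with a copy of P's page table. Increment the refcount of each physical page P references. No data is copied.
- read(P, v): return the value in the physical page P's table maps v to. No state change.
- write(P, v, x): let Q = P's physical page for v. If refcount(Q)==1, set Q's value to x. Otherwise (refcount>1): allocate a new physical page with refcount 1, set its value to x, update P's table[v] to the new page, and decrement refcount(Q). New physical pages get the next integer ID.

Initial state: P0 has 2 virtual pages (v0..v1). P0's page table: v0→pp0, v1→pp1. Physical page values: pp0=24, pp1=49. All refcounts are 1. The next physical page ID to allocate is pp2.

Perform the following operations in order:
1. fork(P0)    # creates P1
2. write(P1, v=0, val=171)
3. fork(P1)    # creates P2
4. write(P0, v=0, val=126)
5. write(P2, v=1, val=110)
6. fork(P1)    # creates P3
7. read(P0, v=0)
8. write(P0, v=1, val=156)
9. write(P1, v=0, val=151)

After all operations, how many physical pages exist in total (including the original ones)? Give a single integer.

Answer: 6

Derivation:
Op 1: fork(P0) -> P1. 2 ppages; refcounts: pp0:2 pp1:2
Op 2: write(P1, v0, 171). refcount(pp0)=2>1 -> COPY to pp2. 3 ppages; refcounts: pp0:1 pp1:2 pp2:1
Op 3: fork(P1) -> P2. 3 ppages; refcounts: pp0:1 pp1:3 pp2:2
Op 4: write(P0, v0, 126). refcount(pp0)=1 -> write in place. 3 ppages; refcounts: pp0:1 pp1:3 pp2:2
Op 5: write(P2, v1, 110). refcount(pp1)=3>1 -> COPY to pp3. 4 ppages; refcounts: pp0:1 pp1:2 pp2:2 pp3:1
Op 6: fork(P1) -> P3. 4 ppages; refcounts: pp0:1 pp1:3 pp2:3 pp3:1
Op 7: read(P0, v0) -> 126. No state change.
Op 8: write(P0, v1, 156). refcount(pp1)=3>1 -> COPY to pp4. 5 ppages; refcounts: pp0:1 pp1:2 pp2:3 pp3:1 pp4:1
Op 9: write(P1, v0, 151). refcount(pp2)=3>1 -> COPY to pp5. 6 ppages; refcounts: pp0:1 pp1:2 pp2:2 pp3:1 pp4:1 pp5:1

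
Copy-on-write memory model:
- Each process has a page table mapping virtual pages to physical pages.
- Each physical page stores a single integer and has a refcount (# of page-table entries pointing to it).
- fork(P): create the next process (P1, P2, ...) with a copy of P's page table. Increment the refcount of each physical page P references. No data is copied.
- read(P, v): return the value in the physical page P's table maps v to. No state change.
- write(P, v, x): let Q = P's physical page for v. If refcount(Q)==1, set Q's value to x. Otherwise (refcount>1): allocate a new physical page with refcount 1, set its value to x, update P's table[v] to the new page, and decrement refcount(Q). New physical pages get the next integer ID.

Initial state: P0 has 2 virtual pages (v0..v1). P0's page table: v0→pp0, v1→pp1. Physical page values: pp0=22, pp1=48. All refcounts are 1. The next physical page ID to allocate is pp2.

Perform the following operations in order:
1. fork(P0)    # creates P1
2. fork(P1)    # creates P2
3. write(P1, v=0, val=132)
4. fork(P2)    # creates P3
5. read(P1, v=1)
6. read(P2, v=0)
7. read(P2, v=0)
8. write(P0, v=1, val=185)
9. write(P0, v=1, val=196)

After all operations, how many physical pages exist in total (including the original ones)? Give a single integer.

Op 1: fork(P0) -> P1. 2 ppages; refcounts: pp0:2 pp1:2
Op 2: fork(P1) -> P2. 2 ppages; refcounts: pp0:3 pp1:3
Op 3: write(P1, v0, 132). refcount(pp0)=3>1 -> COPY to pp2. 3 ppages; refcounts: pp0:2 pp1:3 pp2:1
Op 4: fork(P2) -> P3. 3 ppages; refcounts: pp0:3 pp1:4 pp2:1
Op 5: read(P1, v1) -> 48. No state change.
Op 6: read(P2, v0) -> 22. No state change.
Op 7: read(P2, v0) -> 22. No state change.
Op 8: write(P0, v1, 185). refcount(pp1)=4>1 -> COPY to pp3. 4 ppages; refcounts: pp0:3 pp1:3 pp2:1 pp3:1
Op 9: write(P0, v1, 196). refcount(pp3)=1 -> write in place. 4 ppages; refcounts: pp0:3 pp1:3 pp2:1 pp3:1

Answer: 4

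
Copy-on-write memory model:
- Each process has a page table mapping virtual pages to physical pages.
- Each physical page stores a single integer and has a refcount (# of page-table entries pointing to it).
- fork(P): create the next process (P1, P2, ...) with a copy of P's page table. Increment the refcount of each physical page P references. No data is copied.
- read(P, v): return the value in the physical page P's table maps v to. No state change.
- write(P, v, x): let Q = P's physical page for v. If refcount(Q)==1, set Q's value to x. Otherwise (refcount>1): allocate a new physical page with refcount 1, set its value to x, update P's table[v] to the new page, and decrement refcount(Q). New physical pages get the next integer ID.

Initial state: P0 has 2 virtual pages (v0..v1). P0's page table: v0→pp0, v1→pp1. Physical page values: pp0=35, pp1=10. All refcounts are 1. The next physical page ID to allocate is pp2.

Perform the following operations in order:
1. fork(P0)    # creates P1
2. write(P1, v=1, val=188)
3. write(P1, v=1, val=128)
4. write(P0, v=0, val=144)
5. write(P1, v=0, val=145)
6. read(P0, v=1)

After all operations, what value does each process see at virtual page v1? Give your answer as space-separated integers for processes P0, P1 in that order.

Op 1: fork(P0) -> P1. 2 ppages; refcounts: pp0:2 pp1:2
Op 2: write(P1, v1, 188). refcount(pp1)=2>1 -> COPY to pp2. 3 ppages; refcounts: pp0:2 pp1:1 pp2:1
Op 3: write(P1, v1, 128). refcount(pp2)=1 -> write in place. 3 ppages; refcounts: pp0:2 pp1:1 pp2:1
Op 4: write(P0, v0, 144). refcount(pp0)=2>1 -> COPY to pp3. 4 ppages; refcounts: pp0:1 pp1:1 pp2:1 pp3:1
Op 5: write(P1, v0, 145). refcount(pp0)=1 -> write in place. 4 ppages; refcounts: pp0:1 pp1:1 pp2:1 pp3:1
Op 6: read(P0, v1) -> 10. No state change.
P0: v1 -> pp1 = 10
P1: v1 -> pp2 = 128

Answer: 10 128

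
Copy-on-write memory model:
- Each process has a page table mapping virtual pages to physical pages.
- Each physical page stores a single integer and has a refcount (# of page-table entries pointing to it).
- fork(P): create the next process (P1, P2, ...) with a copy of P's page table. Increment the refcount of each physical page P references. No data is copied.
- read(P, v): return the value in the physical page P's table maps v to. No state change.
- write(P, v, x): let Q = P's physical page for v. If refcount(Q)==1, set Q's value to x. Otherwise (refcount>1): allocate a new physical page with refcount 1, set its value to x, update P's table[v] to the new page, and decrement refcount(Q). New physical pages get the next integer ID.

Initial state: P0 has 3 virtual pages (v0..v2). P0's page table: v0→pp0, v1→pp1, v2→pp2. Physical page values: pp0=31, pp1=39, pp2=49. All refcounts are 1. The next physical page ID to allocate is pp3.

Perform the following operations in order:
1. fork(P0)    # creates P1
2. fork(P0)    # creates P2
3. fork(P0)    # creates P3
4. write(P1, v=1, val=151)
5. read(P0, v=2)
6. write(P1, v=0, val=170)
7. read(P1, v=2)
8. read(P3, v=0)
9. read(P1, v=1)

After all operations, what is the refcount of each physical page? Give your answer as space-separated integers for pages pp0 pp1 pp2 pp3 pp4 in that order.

Op 1: fork(P0) -> P1. 3 ppages; refcounts: pp0:2 pp1:2 pp2:2
Op 2: fork(P0) -> P2. 3 ppages; refcounts: pp0:3 pp1:3 pp2:3
Op 3: fork(P0) -> P3. 3 ppages; refcounts: pp0:4 pp1:4 pp2:4
Op 4: write(P1, v1, 151). refcount(pp1)=4>1 -> COPY to pp3. 4 ppages; refcounts: pp0:4 pp1:3 pp2:4 pp3:1
Op 5: read(P0, v2) -> 49. No state change.
Op 6: write(P1, v0, 170). refcount(pp0)=4>1 -> COPY to pp4. 5 ppages; refcounts: pp0:3 pp1:3 pp2:4 pp3:1 pp4:1
Op 7: read(P1, v2) -> 49. No state change.
Op 8: read(P3, v0) -> 31. No state change.
Op 9: read(P1, v1) -> 151. No state change.

Answer: 3 3 4 1 1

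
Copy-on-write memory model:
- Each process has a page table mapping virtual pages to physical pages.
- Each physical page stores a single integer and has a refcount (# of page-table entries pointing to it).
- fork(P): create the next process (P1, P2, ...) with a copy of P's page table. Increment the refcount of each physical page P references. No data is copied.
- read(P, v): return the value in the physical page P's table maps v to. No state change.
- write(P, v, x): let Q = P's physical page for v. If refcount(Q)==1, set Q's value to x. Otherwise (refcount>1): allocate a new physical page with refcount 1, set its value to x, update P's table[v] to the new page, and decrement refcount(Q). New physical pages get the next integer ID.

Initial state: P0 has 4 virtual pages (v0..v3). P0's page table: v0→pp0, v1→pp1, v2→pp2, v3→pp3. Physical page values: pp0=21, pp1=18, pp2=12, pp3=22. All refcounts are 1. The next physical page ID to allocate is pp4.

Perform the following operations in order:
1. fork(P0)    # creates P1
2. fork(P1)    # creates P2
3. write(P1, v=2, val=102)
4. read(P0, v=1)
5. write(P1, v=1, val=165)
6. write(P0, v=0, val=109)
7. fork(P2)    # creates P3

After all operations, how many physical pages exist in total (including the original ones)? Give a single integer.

Answer: 7

Derivation:
Op 1: fork(P0) -> P1. 4 ppages; refcounts: pp0:2 pp1:2 pp2:2 pp3:2
Op 2: fork(P1) -> P2. 4 ppages; refcounts: pp0:3 pp1:3 pp2:3 pp3:3
Op 3: write(P1, v2, 102). refcount(pp2)=3>1 -> COPY to pp4. 5 ppages; refcounts: pp0:3 pp1:3 pp2:2 pp3:3 pp4:1
Op 4: read(P0, v1) -> 18. No state change.
Op 5: write(P1, v1, 165). refcount(pp1)=3>1 -> COPY to pp5. 6 ppages; refcounts: pp0:3 pp1:2 pp2:2 pp3:3 pp4:1 pp5:1
Op 6: write(P0, v0, 109). refcount(pp0)=3>1 -> COPY to pp6. 7 ppages; refcounts: pp0:2 pp1:2 pp2:2 pp3:3 pp4:1 pp5:1 pp6:1
Op 7: fork(P2) -> P3. 7 ppages; refcounts: pp0:3 pp1:3 pp2:3 pp3:4 pp4:1 pp5:1 pp6:1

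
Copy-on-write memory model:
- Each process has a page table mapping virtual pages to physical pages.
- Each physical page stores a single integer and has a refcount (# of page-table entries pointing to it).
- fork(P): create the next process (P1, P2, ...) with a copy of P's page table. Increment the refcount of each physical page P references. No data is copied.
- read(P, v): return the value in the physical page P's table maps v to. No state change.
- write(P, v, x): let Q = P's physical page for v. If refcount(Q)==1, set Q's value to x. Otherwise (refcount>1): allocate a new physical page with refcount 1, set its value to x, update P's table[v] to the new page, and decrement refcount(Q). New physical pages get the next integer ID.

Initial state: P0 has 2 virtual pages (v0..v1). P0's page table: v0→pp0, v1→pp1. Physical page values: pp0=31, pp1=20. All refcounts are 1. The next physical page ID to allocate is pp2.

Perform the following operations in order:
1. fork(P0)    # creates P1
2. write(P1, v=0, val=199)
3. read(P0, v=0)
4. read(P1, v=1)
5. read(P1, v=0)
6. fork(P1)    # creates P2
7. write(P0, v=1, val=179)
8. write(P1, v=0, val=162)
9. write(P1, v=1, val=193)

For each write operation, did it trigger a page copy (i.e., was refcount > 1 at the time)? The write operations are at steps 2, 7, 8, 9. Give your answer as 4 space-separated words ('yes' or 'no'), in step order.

Op 1: fork(P0) -> P1. 2 ppages; refcounts: pp0:2 pp1:2
Op 2: write(P1, v0, 199). refcount(pp0)=2>1 -> COPY to pp2. 3 ppages; refcounts: pp0:1 pp1:2 pp2:1
Op 3: read(P0, v0) -> 31. No state change.
Op 4: read(P1, v1) -> 20. No state change.
Op 5: read(P1, v0) -> 199. No state change.
Op 6: fork(P1) -> P2. 3 ppages; refcounts: pp0:1 pp1:3 pp2:2
Op 7: write(P0, v1, 179). refcount(pp1)=3>1 -> COPY to pp3. 4 ppages; refcounts: pp0:1 pp1:2 pp2:2 pp3:1
Op 8: write(P1, v0, 162). refcount(pp2)=2>1 -> COPY to pp4. 5 ppages; refcounts: pp0:1 pp1:2 pp2:1 pp3:1 pp4:1
Op 9: write(P1, v1, 193). refcount(pp1)=2>1 -> COPY to pp5. 6 ppages; refcounts: pp0:1 pp1:1 pp2:1 pp3:1 pp4:1 pp5:1

yes yes yes yes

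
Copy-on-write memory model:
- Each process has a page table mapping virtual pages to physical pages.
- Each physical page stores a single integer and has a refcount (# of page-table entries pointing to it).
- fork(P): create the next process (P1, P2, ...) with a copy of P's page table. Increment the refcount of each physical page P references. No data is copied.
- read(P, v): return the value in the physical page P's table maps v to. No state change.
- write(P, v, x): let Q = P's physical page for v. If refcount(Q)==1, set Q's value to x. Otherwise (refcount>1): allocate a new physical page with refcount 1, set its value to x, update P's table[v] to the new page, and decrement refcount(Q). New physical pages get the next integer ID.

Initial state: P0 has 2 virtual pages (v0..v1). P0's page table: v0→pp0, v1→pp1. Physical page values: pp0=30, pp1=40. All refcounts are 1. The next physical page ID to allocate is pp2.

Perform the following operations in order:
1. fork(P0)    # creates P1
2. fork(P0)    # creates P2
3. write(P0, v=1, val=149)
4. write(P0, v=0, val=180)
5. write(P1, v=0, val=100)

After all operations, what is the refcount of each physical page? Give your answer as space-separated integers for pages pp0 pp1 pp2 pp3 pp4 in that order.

Answer: 1 2 1 1 1

Derivation:
Op 1: fork(P0) -> P1. 2 ppages; refcounts: pp0:2 pp1:2
Op 2: fork(P0) -> P2. 2 ppages; refcounts: pp0:3 pp1:3
Op 3: write(P0, v1, 149). refcount(pp1)=3>1 -> COPY to pp2. 3 ppages; refcounts: pp0:3 pp1:2 pp2:1
Op 4: write(P0, v0, 180). refcount(pp0)=3>1 -> COPY to pp3. 4 ppages; refcounts: pp0:2 pp1:2 pp2:1 pp3:1
Op 5: write(P1, v0, 100). refcount(pp0)=2>1 -> COPY to pp4. 5 ppages; refcounts: pp0:1 pp1:2 pp2:1 pp3:1 pp4:1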